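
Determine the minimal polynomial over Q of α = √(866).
m_α(x) = x^2 - 866

α satisfies α^2 - 866 = 0, so x^2 - 866 annihilates α. Since d = 866 is squarefree and ≠ 1, it is not a perfect square in Q, so x^2 - 866 has no rational root and is therefore irreducible over Q (a degree-2 polynomial over a field is irreducible iff it has no root). Hence m_α(x) = x^2 - 866.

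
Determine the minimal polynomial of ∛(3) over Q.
m_α(x) = x^3 - 3

α satisfies α^3 = 3, so x^3 - 3 annihilates α. By the rational root test, a rational root p/q (in lowest terms) of x^3 - 3 would satisfy p^3 = 3 q^3, forcing q = 1 and p^3 = 3; but 3 is not a perfect cube, contradiction. A monic cubic over Q with no rational root is irreducible (any nontrivial factorization would include a linear factor). Hence x^3 - 3 is the minimal polynomial of α, and in particular [Q(α):Q] = 3.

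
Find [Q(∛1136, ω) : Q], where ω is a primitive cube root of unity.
[Q(∛1136, ω) : Q] = 6

[Q(∛1136):Q] = 3 (min poly x^3 - 1136, irreducible since 1136 is not a perfect cube). [Q(ω):Q] = 2 (min poly x^2 + x + 1). Since Q(∛1136) ⊂ R and ω ∉ R, we have ω ∉ Q(∛1136), so x^2 + x + 1 remains irreducible over Q(∛1136) and [Q(∛1136, ω) : Q(∛1136)] = 2. By the tower law, [Q(∛1136, ω) : Q] = 3 · 2 = 6. (In fact Q(∛1136, ω) is the splitting field of x^3 - 1136 over Q.)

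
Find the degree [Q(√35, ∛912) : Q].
[Q(√35, ∛912) : Q] = 6

Let L = Q(√35, ∛912). Since Q(√35) ⊂ L and [Q(√35):Q] = 2, the tower law gives 2 | [L:Q]. Likewise Q(∛912) ⊂ L with [Q(∛912):Q] = 3 (because 912 is not a perfect cube), so 3 | [L:Q]. As gcd(2,3) = 1, [L:Q] is divisible by 6. Conversely L is generated over Q by √35 and ∛912, so [L:Q] ≤ 2·3 = 6. Therefore [Q(√35, ∛912) : Q] = 6.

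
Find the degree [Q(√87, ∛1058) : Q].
[Q(√87, ∛1058) : Q] = 6

Let L = Q(√87, ∛1058). Since Q(√87) ⊂ L and [Q(√87):Q] = 2, the tower law gives 2 | [L:Q]. Likewise Q(∛1058) ⊂ L with [Q(∛1058):Q] = 3 (because 1058 is not a perfect cube), so 3 | [L:Q]. As gcd(2,3) = 1, [L:Q] is divisible by 6. Conversely L is generated over Q by √87 and ∛1058, so [L:Q] ≤ 2·3 = 6. Therefore [Q(√87, ∛1058) : Q] = 6.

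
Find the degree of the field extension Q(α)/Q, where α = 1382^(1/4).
[Q(α):Q] = 4

α is a root of x^4 - 1382. By Eisenstein's criterion at the prime p = 2 (which divides the constant term 1382 but p^2 = 4 does not, since 1382 is squarefree), x^4 - 1382 is irreducible over Q. Hence [Q(α):Q] = 4.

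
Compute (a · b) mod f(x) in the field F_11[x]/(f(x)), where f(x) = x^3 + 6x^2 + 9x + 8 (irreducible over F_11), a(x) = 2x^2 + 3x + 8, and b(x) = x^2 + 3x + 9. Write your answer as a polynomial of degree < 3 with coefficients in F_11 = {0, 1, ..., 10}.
a · b ≡ 2x^2 + 7x + 8 (mod f(x))

Multiply in F_11[x]: a(x)·b(x) = (2x^2 + 3x + 8)·(x^2 + 3x + 9) = 2x^4 + 9x^3 + 2x^2 + 7x + 6. This has degree ≥ 3, so divide by f(x) over F_11: 2x^4 + 9x^3 + 2x^2 + 7x + 6 = (2x + 8)·(x^3 + 6x^2 + 9x + 8) + (2x^2 + 7x + 8). Hence a·b ≡ 2x^2 + 7x + 8 (mod f). (F_11[x]/(f) is a field with 11^3 = 1331 elements since f is irreducible of degree 3.)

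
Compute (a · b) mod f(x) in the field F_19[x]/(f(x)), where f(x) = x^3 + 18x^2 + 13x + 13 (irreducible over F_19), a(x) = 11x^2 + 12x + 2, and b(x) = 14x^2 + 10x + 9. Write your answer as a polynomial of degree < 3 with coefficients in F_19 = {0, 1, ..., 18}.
a · b ≡ 7x^2 + 15x + 7 (mod f(x))

Multiply in F_19[x]: a(x)·b(x) = (11x^2 + 12x + 2)·(14x^2 + 10x + 9) = 2x^4 + 12x^3 + 14x + 18. This has degree ≥ 3, so divide by f(x) over F_19: 2x^4 + 12x^3 + 14x + 18 = (2x + 14)·(x^3 + 18x^2 + 13x + 13) + (7x^2 + 15x + 7). Hence a·b ≡ 7x^2 + 15x + 7 (mod f). (F_19[x]/(f) is a field with 19^3 = 6859 elements since f is irreducible of degree 3.)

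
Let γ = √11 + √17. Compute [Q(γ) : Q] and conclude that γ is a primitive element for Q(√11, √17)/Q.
[Q(γ) : Q] = 4 (equivalently, Q(γ) = Q(√11, √17))

Obviously Q(γ) ⊆ Q(√11, √17), and [Q(√11, √17):Q] = 4 (since 11, 17 are distinct squarefree integers > 1 with 187 not a perfect square). To show equality we compute the minimal polynomial of γ. From γ = √11 + √17: γ^2 = 11 + 2√(187) + 17 = 28 + 2√(187), so γ^2 - 28 = 2√(187); squaring, (γ^2 - 28)^2 = 4·187, i.e. γ^4 - 56γ^2 + 784 - 748 = 0, i.e. γ^4 - 56γ^2 + 36 = 0. So γ is a root of x^4 - 56x^2 + 36. This polynomial is irreducible over Q: it has no rational root (each ±√11 ± √17 is irrational), and any factorization into two quadratics over Q would force √(187) ∈ Q (pairing opposite roots) or √11, √17 ∈ Q (other pairings), all impossible. Hence [Q(γ):Q] = 4 = [Q(√11, √17):Q], so Q(γ) = Q(√11, √17).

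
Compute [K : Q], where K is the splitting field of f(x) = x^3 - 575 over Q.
[K : Q] = 6

The roots of x^3 - 575 are ∛575, ω∛575, ω^2∛575 where ω = e^(2πi/3) is a primitive cube root of unity, so K = Q(∛575, ω). Now [Q(∛575):Q] = 3 (since 575 is not a perfect cube, x^3 - 575 is irreducible) and [Q(ω):Q] = 2. Both 2 and 3 divide [K:Q], and [K:Q] ≤ 3·2 = 6, so [K:Q] = 6. (Equivalently: Q(∛575) ⊂ R but ω ∉ R, so [K : Q(∛575)] = 2.)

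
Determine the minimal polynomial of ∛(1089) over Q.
m_α(x) = x^3 - 1089

α satisfies α^3 = 1089, so x^3 - 1089 annihilates α. By the rational root test, a rational root p/q (in lowest terms) of x^3 - 1089 would satisfy p^3 = 1089 q^3, forcing q = 1 and p^3 = 1089; but 1089 is not a perfect cube, contradiction. A monic cubic over Q with no rational root is irreducible (any nontrivial factorization would include a linear factor). Hence x^3 - 1089 is the minimal polynomial of α, and in particular [Q(α):Q] = 3.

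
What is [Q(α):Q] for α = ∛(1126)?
[Q(α):Q] = 3

The minimal polynomial of α is x^3 - 1126, irreducible over Q since 1126 is not a perfect cube (so x^3 - 1126 has no rational root). Hence [Q(α):Q] = deg(m_α) = 3.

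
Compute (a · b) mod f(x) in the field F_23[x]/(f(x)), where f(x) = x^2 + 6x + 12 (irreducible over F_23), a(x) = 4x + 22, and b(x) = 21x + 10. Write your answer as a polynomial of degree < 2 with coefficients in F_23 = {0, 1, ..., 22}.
a · b ≡ 21x + 17 (mod f(x))

Multiply in F_23[x]: a(x)·b(x) = (4x + 22)·(21x + 10) = 15x^2 + 19x + 13. This has degree ≥ 2, so divide by f(x) over F_23: 15x^2 + 19x + 13 = (15)·(x^2 + 6x + 12) + (21x + 17). Hence a·b ≡ 21x + 17 (mod f). (F_23[x]/(f) is a field with 23^2 = 529 elements since f is irreducible of degree 2.)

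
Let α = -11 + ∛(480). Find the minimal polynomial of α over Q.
m_α(x) = x^3 + 33x^2 + 363x + 851

Set β = α + 11 = ∛(480), so β^3 = 480. Then (α + 11)^3 - 480 = 0, i.e. α is a root of g(x) = (x + 11)^3 - 480 = x^3 + 33x^2 + 363x + 851. Since g(x) = h(x + 11) where h(x) = x^3 - 480, and h is irreducible over Q (because 480 is not a perfect cube, so h has no rational root, and a monic cubic with no rational root is irreducible), g is also irreducible (irreducibility is preserved under the substitution x → x + 11). Hence m_α(x) = x^3 + 33x^2 + 363x + 851.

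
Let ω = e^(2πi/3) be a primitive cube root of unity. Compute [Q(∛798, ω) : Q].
[Q(∛798, ω) : Q] = 6

[Q(∛798):Q] = 3 (min poly x^3 - 798, irreducible since 798 is not a perfect cube). [Q(ω):Q] = 2 (min poly x^2 + x + 1). Since Q(∛798) ⊂ R and ω ∉ R, we have ω ∉ Q(∛798), so x^2 + x + 1 remains irreducible over Q(∛798) and [Q(∛798, ω) : Q(∛798)] = 2. By the tower law, [Q(∛798, ω) : Q] = 3 · 2 = 6. (In fact Q(∛798, ω) is the splitting field of x^3 - 798 over Q.)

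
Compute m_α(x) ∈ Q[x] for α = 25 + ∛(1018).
m_α(x) = x^3 - 75x^2 + 1875x - 16643

Set β = α - 25 = ∛(1018), so β^3 = 1018. Then (α - 25)^3 - 1018 = 0, i.e. α is a root of g(x) = (x - 25)^3 - 1018 = x^3 - 75x^2 + 1875x - 16643. Since g(x) = h(x - 25) where h(x) = x^3 - 1018, and h is irreducible over Q (because 1018 is not a perfect cube, so h has no rational root, and a monic cubic with no rational root is irreducible), g is also irreducible (irreducibility is preserved under the substitution x → x - 25). Hence m_α(x) = x^3 - 75x^2 + 1875x - 16643.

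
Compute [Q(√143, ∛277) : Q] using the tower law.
[Q(√143, ∛277) : Q] = 6

Let L = Q(√143, ∛277). Since Q(√143) ⊂ L and [Q(√143):Q] = 2, the tower law gives 2 | [L:Q]. Likewise Q(∛277) ⊂ L with [Q(∛277):Q] = 3 (because 277 is not a perfect cube), so 3 | [L:Q]. As gcd(2,3) = 1, [L:Q] is divisible by 6. Conversely L is generated over Q by √143 and ∛277, so [L:Q] ≤ 2·3 = 6. Therefore [Q(√143, ∛277) : Q] = 6.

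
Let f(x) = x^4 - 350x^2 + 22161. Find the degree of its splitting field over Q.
[K : Q] = 4

Solving the quadratic in x^2: x^2 = (350 ± √(350^2 - 4·22161))/2 = (350 ± √33856)/2 = (350 ± 184)/2, giving x^2 = 267 or x^2 = 83. So f(x) = (x^2 - 267)(x^2 - 83) and the roots of f are ±√267, ±√83. Hence the splitting field is K = Q(√267, √83). Since 267 and 83 are distinct squarefree integers > 1, their product 22161 is not a perfect square, so √83 ∉ Q(√267). By the tower law [K:Q] = [Q(√267,√83):Q(√267)] · [Q(√267):Q] = 2 · 2 = 4.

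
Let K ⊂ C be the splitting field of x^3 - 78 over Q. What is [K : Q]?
[K : Q] = 6

The roots of x^3 - 78 are ∛78, ω∛78, ω^2∛78 where ω = e^(2πi/3) is a primitive cube root of unity, so K = Q(∛78, ω). Now [Q(∛78):Q] = 3 (since 78 is not a perfect cube, x^3 - 78 is irreducible) and [Q(ω):Q] = 2. Both 2 and 3 divide [K:Q], and [K:Q] ≤ 3·2 = 6, so [K:Q] = 6. (Equivalently: Q(∛78) ⊂ R but ω ∉ R, so [K : Q(∛78)] = 2.)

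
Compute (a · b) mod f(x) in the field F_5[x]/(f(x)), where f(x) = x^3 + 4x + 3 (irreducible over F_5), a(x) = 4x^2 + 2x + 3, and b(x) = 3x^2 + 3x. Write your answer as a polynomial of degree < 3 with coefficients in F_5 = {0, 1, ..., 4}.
a · b ≡ 2x^2 + x + 1 (mod f(x))

Multiply in F_5[x]: a(x)·b(x) = (4x^2 + 2x + 3)·(3x^2 + 3x) = 2x^4 + 3x^3 + 4x. This has degree ≥ 3, so divide by f(x) over F_5: 2x^4 + 3x^3 + 4x = (2x + 3)·(x^3 + 4x + 3) + (2x^2 + x + 1). Hence a·b ≡ 2x^2 + x + 1 (mod f). (F_5[x]/(f) is a field with 5^3 = 125 elements since f is irreducible of degree 3.)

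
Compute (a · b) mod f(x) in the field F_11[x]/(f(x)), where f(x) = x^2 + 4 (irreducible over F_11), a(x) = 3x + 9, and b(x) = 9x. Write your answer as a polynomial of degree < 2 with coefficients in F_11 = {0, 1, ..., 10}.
a · b ≡ 4x + 2 (mod f(x))

Multiply in F_11[x]: a(x)·b(x) = (3x + 9)·(9x) = 5x^2 + 4x. This has degree ≥ 2, so divide by f(x) over F_11: 5x^2 + 4x = (5)·(x^2 + 4) + (4x + 2). Hence a·b ≡ 4x + 2 (mod f). (F_11[x]/(f) is a field with 11^2 = 121 elements since f is irreducible of degree 2.)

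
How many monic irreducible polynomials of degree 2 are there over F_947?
There are 447931 monic irreducible polynomials of degree 2 over F_947

Each element of F_{947^2} that lies in no proper subfield is a root of exactly one monic irreducible of degree 2 over F_947, and each such polynomial has 2 distinct roots in F_{947^2}. By Möbius inversion the count is N_947(2) = (1/2) Σ_{d|2} μ(2/d) · 947^d = (1/2)(μ(2)·947^1 + μ(1)·947^2) = 895862/2 = 447931.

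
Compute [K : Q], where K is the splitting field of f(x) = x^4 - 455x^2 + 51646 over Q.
[K : Q] = 4

Solving the quadratic in x^2: x^2 = (455 ± √(455^2 - 4·51646))/2 = (455 ± √441)/2 = (455 ± 21)/2, giving x^2 = 217 or x^2 = 238. So f(x) = (x^2 - 217)(x^2 - 238) and the roots of f are ±√217, ±√238. Hence the splitting field is K = Q(√217, √238). Since 217 and 238 are distinct squarefree integers > 1, their product 51646 is not a perfect square, so √238 ∉ Q(√217). By the tower law [K:Q] = [Q(√217,√238):Q(√217)] · [Q(√217):Q] = 2 · 2 = 4.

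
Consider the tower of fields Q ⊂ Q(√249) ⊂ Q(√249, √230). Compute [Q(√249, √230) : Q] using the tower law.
[Q(√249, √230) : Q] = 4

[Q(√249):Q] = 2 (min poly x^2 - 249, irreducible since 249 is squarefree > 1). For the top step, suppose √230 ∈ Q(√249), say √230 = c + d√249 with c, d ∈ Q. Squaring: 230 = c^2 + 249d^2 + 2cd√249. Since √249 ∉ Q this forces 2cd = 0. If d = 0 then √230 = c ∈ Q, contradicting 230 squarefree > 1. If c = 0 then 230 = 249d^2, so 249·230 = (249d)^2 is a perfect square in Q — but 249·230 = 57270 is not a perfect square (since 249 and 230 are distinct squarefree integers). Contradiction. Hence √230 ∉ Q(√249), so x^2 - 230 stays irreducible over Q(√249) and [Q(√249, √230) : Q(√249)] = 2. By the tower law, [Q(√249, √230) : Q] = 2 · 2 = 4.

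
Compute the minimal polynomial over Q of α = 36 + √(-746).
m_α(x) = x^2 - 72x + 2042

From α - 36 = √(-746), squaring gives (α - 36)^2 = -746, i.e. α^2 - 72α + 1296 = -746, so α^2 - 72α + 2042 = 0. The discriminant of x^2 - 72x + 2042 is (-72)^2 - 4·(2042) = 5184 - 8168 = -2984, and 4·(-746) is not a perfect square in Q since -746 is squarefree and ≠ 1. Hence x^2 - 72x + 2042 is irreducible over Q and is the minimal polynomial of α.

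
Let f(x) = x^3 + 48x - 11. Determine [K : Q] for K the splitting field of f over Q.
[K : Q] = 6

By the rational root test, any rational root of the monic integer polynomial f(x) = x^3 + 48x - 11 must be an integer dividing the constant term -11, i.e. one of ±{1, 11}. Evaluating: f(1) = 38, f(-1) = -60, f(11) = 1848, f(-11) = -1870; none is 0, so f has no rational root and is therefore irreducible over Q (a cubic with no linear factor over a field is irreducible). For an irreducible cubic, the Galois group is A_3 or S_3 according as the discriminant disc(f) = -4a^3 - 27b^2 = -4·(48)^3 - 27·(-11)^2 = -445635 is or is not a square in Q. Here disc(f) = -445635 is not a perfect square in Q, so the Galois group of f over Q is not contained in A_3 and must be all of S_3. The splitting field has degree |S_3| = 6 over Q, so [K : Q] = 6.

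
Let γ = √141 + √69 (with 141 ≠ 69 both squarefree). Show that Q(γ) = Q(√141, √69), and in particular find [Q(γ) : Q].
[Q(γ) : Q] = 4 (equivalently, Q(γ) = Q(√141, √69))

Obviously Q(γ) ⊆ Q(√141, √69), and [Q(√141, √69):Q] = 4 (since 141, 69 are distinct squarefree integers > 1 with 9729 not a perfect square). To show equality we compute the minimal polynomial of γ. From γ = √141 + √69: γ^2 = 141 + 2√(9729) + 69 = 210 + 2√(9729), so γ^2 - 210 = 2√(9729); squaring, (γ^2 - 210)^2 = 4·9729, i.e. γ^4 - 420γ^2 + 44100 - 38916 = 0, i.e. γ^4 - 420γ^2 + 5184 = 0. So γ is a root of x^4 - 420x^2 + 5184. This polynomial is irreducible over Q: it has no rational root (each ±√141 ± √69 is irrational), and any factorization into two quadratics over Q would force √(9729) ∈ Q (pairing opposite roots) or √141, √69 ∈ Q (other pairings), all impossible. Hence [Q(γ):Q] = 4 = [Q(√141, √69):Q], so Q(γ) = Q(√141, √69).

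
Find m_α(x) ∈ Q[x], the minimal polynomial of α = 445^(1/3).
m_α(x) = x^3 - 445

α satisfies α^3 = 445, so x^3 - 445 annihilates α. By the rational root test, a rational root p/q (in lowest terms) of x^3 - 445 would satisfy p^3 = 445 q^3, forcing q = 1 and p^3 = 445; but 445 is not a perfect cube, contradiction. A monic cubic over Q with no rational root is irreducible (any nontrivial factorization would include a linear factor). Hence x^3 - 445 is the minimal polynomial of α, and in particular [Q(α):Q] = 3.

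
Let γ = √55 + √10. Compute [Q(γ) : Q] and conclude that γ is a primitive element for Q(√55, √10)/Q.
[Q(γ) : Q] = 4 (equivalently, Q(γ) = Q(√55, √10))

Obviously Q(γ) ⊆ Q(√55, √10), and [Q(√55, √10):Q] = 4 (since 55, 10 are distinct squarefree integers > 1 with 550 not a perfect square). To show equality we compute the minimal polynomial of γ. From γ = √55 + √10: γ^2 = 55 + 2√(550) + 10 = 65 + 2√(550), so γ^2 - 65 = 2√(550); squaring, (γ^2 - 65)^2 = 4·550, i.e. γ^4 - 130γ^2 + 4225 - 2200 = 0, i.e. γ^4 - 130γ^2 + 2025 = 0. So γ is a root of x^4 - 130x^2 + 2025. This polynomial is irreducible over Q: it has no rational root (each ±√55 ± √10 is irrational), and any factorization into two quadratics over Q would force √(550) ∈ Q (pairing opposite roots) or √55, √10 ∈ Q (other pairings), all impossible. Hence [Q(γ):Q] = 4 = [Q(√55, √10):Q], so Q(γ) = Q(√55, √10).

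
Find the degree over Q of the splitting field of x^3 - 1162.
[K : Q] = 6

The roots of x^3 - 1162 are ∛1162, ω∛1162, ω^2∛1162 where ω = e^(2πi/3) is a primitive cube root of unity, so K = Q(∛1162, ω). Now [Q(∛1162):Q] = 3 (since 1162 is not a perfect cube, x^3 - 1162 is irreducible) and [Q(ω):Q] = 2. Both 2 and 3 divide [K:Q], and [K:Q] ≤ 3·2 = 6, so [K:Q] = 6. (Equivalently: Q(∛1162) ⊂ R but ω ∉ R, so [K : Q(∛1162)] = 2.)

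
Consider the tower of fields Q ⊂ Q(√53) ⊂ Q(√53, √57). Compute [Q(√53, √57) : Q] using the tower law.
[Q(√53, √57) : Q] = 4

[Q(√53):Q] = 2 (min poly x^2 - 53, irreducible since 53 is squarefree > 1). For the top step, suppose √57 ∈ Q(√53), say √57 = c + d√53 with c, d ∈ Q. Squaring: 57 = c^2 + 53d^2 + 2cd√53. Since √53 ∉ Q this forces 2cd = 0. If d = 0 then √57 = c ∈ Q, contradicting 57 squarefree > 1. If c = 0 then 57 = 53d^2, so 53·57 = (53d)^2 is a perfect square in Q — but 53·57 = 3021 is not a perfect square (since 53 and 57 are distinct squarefree integers). Contradiction. Hence √57 ∉ Q(√53), so x^2 - 57 stays irreducible over Q(√53) and [Q(√53, √57) : Q(√53)] = 2. By the tower law, [Q(√53, √57) : Q] = 2 · 2 = 4.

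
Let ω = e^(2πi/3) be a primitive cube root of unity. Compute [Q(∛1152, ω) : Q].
[Q(∛1152, ω) : Q] = 6

[Q(∛1152):Q] = 3 (min poly x^3 - 1152, irreducible since 1152 is not a perfect cube). [Q(ω):Q] = 2 (min poly x^2 + x + 1). Since Q(∛1152) ⊂ R and ω ∉ R, we have ω ∉ Q(∛1152), so x^2 + x + 1 remains irreducible over Q(∛1152) and [Q(∛1152, ω) : Q(∛1152)] = 2. By the tower law, [Q(∛1152, ω) : Q] = 3 · 2 = 6. (In fact Q(∛1152, ω) is the splitting field of x^3 - 1152 over Q.)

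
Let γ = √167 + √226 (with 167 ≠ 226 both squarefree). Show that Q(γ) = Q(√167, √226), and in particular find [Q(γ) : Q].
[Q(γ) : Q] = 4 (equivalently, Q(γ) = Q(√167, √226))

Obviously Q(γ) ⊆ Q(√167, √226), and [Q(√167, √226):Q] = 4 (since 167, 226 are distinct squarefree integers > 1 with 37742 not a perfect square). To show equality we compute the minimal polynomial of γ. From γ = √167 + √226: γ^2 = 167 + 2√(37742) + 226 = 393 + 2√(37742), so γ^2 - 393 = 2√(37742); squaring, (γ^2 - 393)^2 = 4·37742, i.e. γ^4 - 786γ^2 + 154449 - 150968 = 0, i.e. γ^4 - 786γ^2 + 3481 = 0. So γ is a root of x^4 - 786x^2 + 3481. This polynomial is irreducible over Q: it has no rational root (each ±√167 ± √226 is irrational), and any factorization into two quadratics over Q would force √(37742) ∈ Q (pairing opposite roots) or √167, √226 ∈ Q (other pairings), all impossible. Hence [Q(γ):Q] = 4 = [Q(√167, √226):Q], so Q(γ) = Q(√167, √226).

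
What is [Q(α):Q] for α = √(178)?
[Q(α):Q] = 2

[Q(α):Q] equals the degree of the minimal polynomial of α. Here α^2 = 178 and x^2 - 178 is irreducible (d = 178 is squarefree, ≠ 1, hence not a square), so deg(m_α) = 2. Thus [Q(α):Q] = 2.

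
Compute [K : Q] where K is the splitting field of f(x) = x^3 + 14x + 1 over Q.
[K : Q] = 6

By the rational root test, any rational root of the monic integer polynomial f(x) = x^3 + 14x + 1 must be an integer dividing the constant term 1, i.e. one of ±{1}. Evaluating: f(1) = 16, f(-1) = -14; none is 0, so f has no rational root and is therefore irreducible over Q (a cubic with no linear factor over a field is irreducible). For an irreducible cubic, the Galois group is A_3 or S_3 according as the discriminant disc(f) = -4a^3 - 27b^2 = -4·(14)^3 - 27·(1)^2 = -11003 is or is not a square in Q. Here disc(f) = -11003 is not a perfect square in Q, so the Galois group of f over Q is not contained in A_3 and must be all of S_3. The splitting field has degree |S_3| = 6 over Q, so [K : Q] = 6.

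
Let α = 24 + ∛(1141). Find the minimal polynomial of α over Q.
m_α(x) = x^3 - 72x^2 + 1728x - 14965

Set β = α - 24 = ∛(1141), so β^3 = 1141. Then (α - 24)^3 - 1141 = 0, i.e. α is a root of g(x) = (x - 24)^3 - 1141 = x^3 - 72x^2 + 1728x - 14965. Since g(x) = h(x - 24) where h(x) = x^3 - 1141, and h is irreducible over Q (because 1141 is not a perfect cube, so h has no rational root, and a monic cubic with no rational root is irreducible), g is also irreducible (irreducibility is preserved under the substitution x → x - 24). Hence m_α(x) = x^3 - 72x^2 + 1728x - 14965.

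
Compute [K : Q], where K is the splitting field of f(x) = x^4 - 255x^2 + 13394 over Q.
[K : Q] = 4

Solving the quadratic in x^2: x^2 = (255 ± √(255^2 - 4·13394))/2 = (255 ± √11449)/2 = (255 ± 107)/2, giving x^2 = 74 or x^2 = 181. So f(x) = (x^2 - 74)(x^2 - 181) and the roots of f are ±√74, ±√181. Hence the splitting field is K = Q(√74, √181). Since 74 and 181 are distinct squarefree integers > 1, their product 13394 is not a perfect square, so √181 ∉ Q(√74). By the tower law [K:Q] = [Q(√74,√181):Q(√74)] · [Q(√74):Q] = 2 · 2 = 4.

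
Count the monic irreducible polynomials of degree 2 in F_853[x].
There are 363378 monic irreducible polynomials of degree 2 over F_853

Each element of F_{853^2} that lies in no proper subfield is a root of exactly one monic irreducible of degree 2 over F_853, and each such polynomial has 2 distinct roots in F_{853^2}. By Möbius inversion the count is N_853(2) = (1/2) Σ_{d|2} μ(2/d) · 853^d = (1/2)(μ(2)·853^1 + μ(1)·853^2) = 726756/2 = 363378.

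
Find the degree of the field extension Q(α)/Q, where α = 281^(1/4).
[Q(α):Q] = 4

α is a root of x^4 - 281. By Eisenstein's criterion at the prime p = 281 (which divides the constant term 281 but p^2 = 78961 does not, since 281 is squarefree), x^4 - 281 is irreducible over Q. Hence [Q(α):Q] = 4.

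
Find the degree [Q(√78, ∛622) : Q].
[Q(√78, ∛622) : Q] = 6

Let L = Q(√78, ∛622). Since Q(√78) ⊂ L and [Q(√78):Q] = 2, the tower law gives 2 | [L:Q]. Likewise Q(∛622) ⊂ L with [Q(∛622):Q] = 3 (because 622 is not a perfect cube), so 3 | [L:Q]. As gcd(2,3) = 1, [L:Q] is divisible by 6. Conversely L is generated over Q by √78 and ∛622, so [L:Q] ≤ 2·3 = 6. Therefore [Q(√78, ∛622) : Q] = 6.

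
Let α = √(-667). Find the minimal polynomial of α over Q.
m_α(x) = x^2 + 667

α satisfies α^2 + 667 = 0, so x^2 + 667 annihilates α. Since d = -667 is squarefree and ≠ 1, it is not a perfect square in Q, so x^2 + 667 has no rational root and is therefore irreducible over Q (a degree-2 polynomial over a field is irreducible iff it has no root). Hence m_α(x) = x^2 + 667.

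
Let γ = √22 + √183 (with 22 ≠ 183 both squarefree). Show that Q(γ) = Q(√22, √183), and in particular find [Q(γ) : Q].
[Q(γ) : Q] = 4 (equivalently, Q(γ) = Q(√22, √183))

Obviously Q(γ) ⊆ Q(√22, √183), and [Q(√22, √183):Q] = 4 (since 22, 183 are distinct squarefree integers > 1 with 4026 not a perfect square). To show equality we compute the minimal polynomial of γ. From γ = √22 + √183: γ^2 = 22 + 2√(4026) + 183 = 205 + 2√(4026), so γ^2 - 205 = 2√(4026); squaring, (γ^2 - 205)^2 = 4·4026, i.e. γ^4 - 410γ^2 + 42025 - 16104 = 0, i.e. γ^4 - 410γ^2 + 25921 = 0. So γ is a root of x^4 - 410x^2 + 25921. This polynomial is irreducible over Q: it has no rational root (each ±√22 ± √183 is irrational), and any factorization into two quadratics over Q would force √(4026) ∈ Q (pairing opposite roots) or √22, √183 ∈ Q (other pairings), all impossible. Hence [Q(γ):Q] = 4 = [Q(√22, √183):Q], so Q(γ) = Q(√22, √183).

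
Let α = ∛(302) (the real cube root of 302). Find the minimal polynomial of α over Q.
m_α(x) = x^3 - 302

α satisfies α^3 = 302, so x^3 - 302 annihilates α. By the rational root test, a rational root p/q (in lowest terms) of x^3 - 302 would satisfy p^3 = 302 q^3, forcing q = 1 and p^3 = 302; but 302 is not a perfect cube, contradiction. A monic cubic over Q with no rational root is irreducible (any nontrivial factorization would include a linear factor). Hence x^3 - 302 is the minimal polynomial of α, and in particular [Q(α):Q] = 3.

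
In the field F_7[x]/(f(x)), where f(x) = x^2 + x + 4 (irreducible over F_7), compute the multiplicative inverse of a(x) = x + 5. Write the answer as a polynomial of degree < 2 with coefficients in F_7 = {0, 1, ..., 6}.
a(x)^(-1) ≡ 2x + 6 (mod f(x))

Since f is irreducible over F_7, F_7[x]/(f) is a field and a(x) ≠ 0 has an inverse. Apply the extended Euclidean algorithm to f(x) and a(x) in F_7[x]: f(x) = (x + 3)·a(x) + (3). The last nonzero remainder is the constant 3 = gcd(f, a) in F_7. Back-substituting through the division chain expresses 3 = s(x)·a(x) + t(x)·f(x) with s(x) ≡ 6x + 4 (mod f), so (6x + 4)·a(x) ≡ 3 (mod f). Multiplying by 3^(-1) ≡ 5 in F_7 gives a(x)^(-1) ≡ 5·(6x + 4) ≡ 2x + 6 (mod f). Check: (x + 5)·(2x + 6) = 2x^2 + 2x + 2 ≡ 1 (mod x^2 + x + 4).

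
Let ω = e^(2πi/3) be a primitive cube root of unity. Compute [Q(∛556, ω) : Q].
[Q(∛556, ω) : Q] = 6

[Q(∛556):Q] = 3 (min poly x^3 - 556, irreducible since 556 is not a perfect cube). [Q(ω):Q] = 2 (min poly x^2 + x + 1). Since Q(∛556) ⊂ R and ω ∉ R, we have ω ∉ Q(∛556), so x^2 + x + 1 remains irreducible over Q(∛556) and [Q(∛556, ω) : Q(∛556)] = 2. By the tower law, [Q(∛556, ω) : Q] = 3 · 2 = 6. (In fact Q(∛556, ω) is the splitting field of x^3 - 556 over Q.)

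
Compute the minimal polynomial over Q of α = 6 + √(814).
m_α(x) = x^2 - 12x - 778

From α - 6 = √(814), squaring gives (α - 6)^2 = 814, i.e. α^2 - 12α + 36 = 814, so α^2 - 12α - 778 = 0. The discriminant of x^2 - 12x - 778 is (-12)^2 - 4·(-778) = 144 + 3112 = 3256, and 4·(814) is not a perfect square in Q since 814 is squarefree and ≠ 1. Hence x^2 - 12x - 778 is irreducible over Q and is the minimal polynomial of α.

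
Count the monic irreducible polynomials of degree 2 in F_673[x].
There are 226128 monic irreducible polynomials of degree 2 over F_673

Each element of F_{673^2} that lies in no proper subfield is a root of exactly one monic irreducible of degree 2 over F_673, and each such polynomial has 2 distinct roots in F_{673^2}. By Möbius inversion the count is N_673(2) = (1/2) Σ_{d|2} μ(2/d) · 673^d = (1/2)(μ(2)·673^1 + μ(1)·673^2) = 452256/2 = 226128.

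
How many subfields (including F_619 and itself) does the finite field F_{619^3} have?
F_{619^3} has 2 subfields

The subfields of F_{p^n} are exactly the fields F_{p^d} for d | n (each is the fixed field of the unique index-d subgroup of Gal(F_{p^n}/F_p) ≅ Z/nZ). The divisors of n = 3 are {1, 3}, giving 2 subfields: F_{619^1}, F_{619^3}.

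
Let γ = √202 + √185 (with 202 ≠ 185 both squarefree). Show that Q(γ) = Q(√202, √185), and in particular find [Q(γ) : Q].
[Q(γ) : Q] = 4 (equivalently, Q(γ) = Q(√202, √185))

Obviously Q(γ) ⊆ Q(√202, √185), and [Q(√202, √185):Q] = 4 (since 202, 185 are distinct squarefree integers > 1 with 37370 not a perfect square). To show equality we compute the minimal polynomial of γ. From γ = √202 + √185: γ^2 = 202 + 2√(37370) + 185 = 387 + 2√(37370), so γ^2 - 387 = 2√(37370); squaring, (γ^2 - 387)^2 = 4·37370, i.e. γ^4 - 774γ^2 + 149769 - 149480 = 0, i.e. γ^4 - 774γ^2 + 289 = 0. So γ is a root of x^4 - 774x^2 + 289. This polynomial is irreducible over Q: it has no rational root (each ±√202 ± √185 is irrational), and any factorization into two quadratics over Q would force √(37370) ∈ Q (pairing opposite roots) or √202, √185 ∈ Q (other pairings), all impossible. Hence [Q(γ):Q] = 4 = [Q(√202, √185):Q], so Q(γ) = Q(√202, √185).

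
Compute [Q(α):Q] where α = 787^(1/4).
[Q(α):Q] = 4

α is a root of x^4 - 787. By Eisenstein's criterion at the prime p = 787 (which divides the constant term 787 but p^2 = 619369 does not, since 787 is squarefree), x^4 - 787 is irreducible over Q. Hence [Q(α):Q] = 4.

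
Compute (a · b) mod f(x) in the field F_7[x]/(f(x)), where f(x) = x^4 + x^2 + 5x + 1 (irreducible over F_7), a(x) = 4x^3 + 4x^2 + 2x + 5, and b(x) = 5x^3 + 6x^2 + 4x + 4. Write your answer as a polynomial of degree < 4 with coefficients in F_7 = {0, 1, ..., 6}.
a · b ≡ 2x^3 + x^2 + 2x + 4 (mod f(x))

Multiply in F_7[x]: a(x)·b(x) = (4x^3 + 4x^2 + 2x + 5)·(5x^3 + 6x^2 + 4x + 4) = 6x^6 + 2x^5 + x^4 + 6x^3 + 5x^2 + 6. This has degree ≥ 4, so divide by f(x) over F_7: 6x^6 + 2x^5 + x^4 + 6x^3 + 5x^2 + 6 = (6x^2 + 2x + 2)·(x^4 + x^2 + 5x + 1) + (2x^3 + x^2 + 2x + 4). Hence a·b ≡ 2x^3 + x^2 + 2x + 4 (mod f). (F_7[x]/(f) is a field with 7^4 = 2401 elements since f is irreducible of degree 4.)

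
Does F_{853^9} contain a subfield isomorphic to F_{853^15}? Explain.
No: F_{853^15} is not a subfield of F_{853^9}

F_{p^m} embeds in F_{p^n} iff m | n. Here 15 ∤ 9 (since 9 = 0·15 + 9 with remainder 9 ≠ 0), so F_{853^15} is not a subfield of F_{853^9}. Equivalently: if it were, the tower law would give 15 = [F_{853^15}:F_853] dividing [F_{853^9}:F_853] = 9, contradiction.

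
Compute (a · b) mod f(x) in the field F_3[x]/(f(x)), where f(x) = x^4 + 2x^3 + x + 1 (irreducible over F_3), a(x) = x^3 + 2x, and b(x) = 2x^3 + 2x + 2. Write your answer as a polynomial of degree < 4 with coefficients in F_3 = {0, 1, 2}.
a · b ≡ 2x^3 + 1 (mod f(x))

Multiply in F_3[x]: a(x)·b(x) = (x^3 + 2x)·(2x^3 + 2x + 2) = 2x^6 + 2x^3 + x^2 + x. This has degree ≥ 4, so divide by f(x) over F_3: 2x^6 + 2x^3 + x^2 + x = (2x^2 + 2x + 2)·(x^4 + 2x^3 + x + 1) + (2x^3 + 1). Hence a·b ≡ 2x^3 + 1 (mod f). (F_3[x]/(f) is a field with 3^4 = 81 elements since f is irreducible of degree 4.)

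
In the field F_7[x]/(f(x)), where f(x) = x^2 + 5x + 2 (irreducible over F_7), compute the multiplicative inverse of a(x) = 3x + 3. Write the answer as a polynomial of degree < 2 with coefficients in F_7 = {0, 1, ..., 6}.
a(x)^(-1) ≡ 6x + 3 (mod f(x))

Since f is irreducible over F_7, F_7[x]/(f) is a field and a(x) ≠ 0 has an inverse. Apply the extended Euclidean algorithm to f(x) and a(x) in F_7[x]: f(x) = (5x + 6)·a(x) + (5). The last nonzero remainder is the constant 5 = gcd(f, a) in F_7. Back-substituting through the division chain expresses 5 = s(x)·a(x) + t(x)·f(x) with s(x) ≡ 2x + 1 (mod f), so (2x + 1)·a(x) ≡ 5 (mod f). Multiplying by 5^(-1) ≡ 3 in F_7 gives a(x)^(-1) ≡ 3·(2x + 1) ≡ 6x + 3 (mod f). Check: (3x + 3)·(6x + 3) = 4x^2 + 6x + 2 ≡ 1 (mod x^2 + 5x + 2).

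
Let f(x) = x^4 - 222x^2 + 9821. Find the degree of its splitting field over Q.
[K : Q] = 4

Solving the quadratic in x^2: x^2 = (222 ± √(222^2 - 4·9821))/2 = (222 ± √10000)/2 = (222 ± 100)/2, giving x^2 = 161 or x^2 = 61. So f(x) = (x^2 - 161)(x^2 - 61) and the roots of f are ±√161, ±√61. Hence the splitting field is K = Q(√161, √61). Since 161 and 61 are distinct squarefree integers > 1, their product 9821 is not a perfect square, so √61 ∉ Q(√161). By the tower law [K:Q] = [Q(√161,√61):Q(√161)] · [Q(√161):Q] = 2 · 2 = 4.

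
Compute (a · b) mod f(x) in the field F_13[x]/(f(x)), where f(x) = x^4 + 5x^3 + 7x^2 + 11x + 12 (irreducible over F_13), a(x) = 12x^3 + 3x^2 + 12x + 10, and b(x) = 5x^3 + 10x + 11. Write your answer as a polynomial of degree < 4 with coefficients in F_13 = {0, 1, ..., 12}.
a · b ≡ 3x^3 + 6x^2 + 3x + 8 (mod f(x))

Multiply in F_13[x]: a(x)·b(x) = (12x^3 + 3x^2 + 12x + 10)·(5x^3 + 10x + 11) = 8x^6 + 2x^5 + 11x^4 + 4x^3 + 10x^2 + 11x + 6. This has degree ≥ 4, so divide by f(x) over F_13: 8x^6 + 2x^5 + 11x^4 + 4x^3 + 10x^2 + 11x + 6 = (8x^2 + x + 2)·(x^4 + 5x^3 + 7x^2 + 11x + 12) + (3x^3 + 6x^2 + 3x + 8). Hence a·b ≡ 3x^3 + 6x^2 + 3x + 8 (mod f). (F_13[x]/(f) is a field with 13^4 = 28561 elements since f is irreducible of degree 4.)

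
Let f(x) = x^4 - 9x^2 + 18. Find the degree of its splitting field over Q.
[K : Q] = 4

Solving the quadratic in x^2: x^2 = (9 ± √(9^2 - 4·18))/2 = (9 ± √9)/2 = (9 ± 3)/2, giving x^2 = 6 or x^2 = 3. So f(x) = (x^2 - 6)(x^2 - 3) and the roots of f are ±√6, ±√3. Hence the splitting field is K = Q(√6, √3). Since 6 and 3 are distinct squarefree integers > 1, their product 18 is not a perfect square, so √3 ∉ Q(√6). By the tower law [K:Q] = [Q(√6,√3):Q(√6)] · [Q(√6):Q] = 2 · 2 = 4.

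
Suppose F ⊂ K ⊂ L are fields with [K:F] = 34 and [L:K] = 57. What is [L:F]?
[L:F] = 1938

The tower law says that for any tower of field extensions F ⊂ K ⊂ L with finite degrees, [L:F] = [L:K] · [K:F]. Here this gives [L:F] = 57 · 34 = 1938.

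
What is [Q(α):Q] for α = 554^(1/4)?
[Q(α):Q] = 4

α is a root of x^4 - 554. By Eisenstein's criterion at the prime p = 2 (which divides the constant term 554 but p^2 = 4 does not, since 554 is squarefree), x^4 - 554 is irreducible over Q. Hence [Q(α):Q] = 4.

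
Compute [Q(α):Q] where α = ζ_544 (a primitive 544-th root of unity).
[Q(α):Q] = 256

The minimal polynomial of ζ_544 over Q is the 544-th cyclotomic polynomial Φ_544(x), which is irreducible over Q and has degree φ(544) = 256. Hence [Q(α):Q] = φ(544) = 256.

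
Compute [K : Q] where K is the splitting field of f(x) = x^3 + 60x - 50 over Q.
[K : Q] = 6

By the rational root test, any rational root of the monic integer polynomial f(x) = x^3 + 60x - 50 must be an integer dividing the constant term -50, i.e. one of ±{1, 2, 5, 10, 25, 50}. Evaluating: f(1) = 11, f(-1) = -111, f(2) = 78, f(-2) = -178, f(5) = 375, f(-5) = -475, f(10) = 1550, f(-10) = -1650, f(25) = 17075, f(-25) = -17175, f(50) = 127950, f(-50) = -128050; none is 0, so f has no rational root and is therefore irreducible over Q (a cubic with no linear factor over a field is irreducible). For an irreducible cubic, the Galois group is A_3 or S_3 according as the discriminant disc(f) = -4a^3 - 27b^2 = -4·(60)^3 - 27·(-50)^2 = -931500 is or is not a square in Q. Here disc(f) = -931500 is not a perfect square in Q, so the Galois group of f over Q is not contained in A_3 and must be all of S_3. The splitting field has degree |S_3| = 6 over Q, so [K : Q] = 6.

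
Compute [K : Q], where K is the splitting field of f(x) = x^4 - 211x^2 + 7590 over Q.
[K : Q] = 4

Solving the quadratic in x^2: x^2 = (211 ± √(211^2 - 4·7590))/2 = (211 ± √14161)/2 = (211 ± 119)/2, giving x^2 = 165 or x^2 = 46. So f(x) = (x^2 - 165)(x^2 - 46) and the roots of f are ±√165, ±√46. Hence the splitting field is K = Q(√165, √46). Since 165 and 46 are distinct squarefree integers > 1, their product 7590 is not a perfect square, so √46 ∉ Q(√165). By the tower law [K:Q] = [Q(√165,√46):Q(√165)] · [Q(√165):Q] = 2 · 2 = 4.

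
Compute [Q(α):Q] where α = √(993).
[Q(α):Q] = 2

[Q(α):Q] equals the degree of the minimal polynomial of α. Here α^2 = 993 and x^2 - 993 is irreducible (d = 993 is squarefree, ≠ 1, hence not a square), so deg(m_α) = 2. Thus [Q(α):Q] = 2.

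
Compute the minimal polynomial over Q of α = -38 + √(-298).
m_α(x) = x^2 + 76x + 1742

From α + 38 = √(-298), squaring gives (α + 38)^2 = -298, i.e. α^2 + 76α + 1444 = -298, so α^2 + 76α + 1742 = 0. The discriminant of x^2 + 76x + 1742 is (76)^2 - 4·(1742) = 5776 - 6968 = -1192, and 4·(-298) is not a perfect square in Q since -298 is squarefree and ≠ 1. Hence x^2 + 76x + 1742 is irreducible over Q and is the minimal polynomial of α.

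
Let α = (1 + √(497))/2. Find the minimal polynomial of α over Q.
m_α(x) = x^2 - x - 124

From 2α - 1 = √(497), squaring gives (2α - 1)^2 = 497, i.e. 4α^2 - 4α + 1 = 497, so α^2 - α + (1 - 497)/4 = 0. Since 497 ≡ 1 (mod 4), (1 - 497)/4 = -124 ∈ Z. The polynomial x^2 - x - 124 has discriminant 1 - 4·(-124) = 497, which is not a perfect square in Q (d = 497 is squarefree and ≠ 1), so x^2 - x - 124 is irreducible over Q. It is the minimal polynomial of α.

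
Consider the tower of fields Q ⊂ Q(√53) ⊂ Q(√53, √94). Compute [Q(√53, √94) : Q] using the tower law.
[Q(√53, √94) : Q] = 4

[Q(√53):Q] = 2 (min poly x^2 - 53, irreducible since 53 is squarefree > 1). For the top step, suppose √94 ∈ Q(√53), say √94 = c + d√53 with c, d ∈ Q. Squaring: 94 = c^2 + 53d^2 + 2cd√53. Since √53 ∉ Q this forces 2cd = 0. If d = 0 then √94 = c ∈ Q, contradicting 94 squarefree > 1. If c = 0 then 94 = 53d^2, so 53·94 = (53d)^2 is a perfect square in Q — but 53·94 = 4982 is not a perfect square (since 53 and 94 are distinct squarefree integers). Contradiction. Hence √94 ∉ Q(√53), so x^2 - 94 stays irreducible over Q(√53) and [Q(√53, √94) : Q(√53)] = 2. By the tower law, [Q(√53, √94) : Q] = 2 · 2 = 4.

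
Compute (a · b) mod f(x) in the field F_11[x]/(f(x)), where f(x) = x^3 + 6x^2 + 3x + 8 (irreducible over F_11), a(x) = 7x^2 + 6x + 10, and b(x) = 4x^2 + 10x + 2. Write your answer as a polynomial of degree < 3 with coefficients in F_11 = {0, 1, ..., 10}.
a · b ≡ x^2 + 7 (mod f(x))

Multiply in F_11[x]: a(x)·b(x) = (7x^2 + 6x + 10)·(4x^2 + 10x + 2) = 6x^4 + 6x^3 + 4x^2 + 2x + 9. This has degree ≥ 3, so divide by f(x) over F_11: 6x^4 + 6x^3 + 4x^2 + 2x + 9 = (6x + 3)·(x^3 + 6x^2 + 3x + 8) + (x^2 + 7). Hence a·b ≡ x^2 + 7 (mod f). (F_11[x]/(f) is a field with 11^3 = 1331 elements since f is irreducible of degree 3.)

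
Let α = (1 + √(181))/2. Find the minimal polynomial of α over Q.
m_α(x) = x^2 - x - 45

From 2α - 1 = √(181), squaring gives (2α - 1)^2 = 181, i.e. 4α^2 - 4α + 1 = 181, so α^2 - α + (1 - 181)/4 = 0. Since 181 ≡ 1 (mod 4), (1 - 181)/4 = -45 ∈ Z. The polynomial x^2 - x - 45 has discriminant 1 - 4·(-45) = 181, which is not a perfect square in Q (d = 181 is squarefree and ≠ 1), so x^2 - x - 45 is irreducible over Q. It is the minimal polynomial of α.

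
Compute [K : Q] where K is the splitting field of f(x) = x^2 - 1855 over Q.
[K : Q] = 2

f(x) = x^2 - 1855 factors as (x - √1855)(x + √1855). The splitting field is K = Q(√1855). Since 1855 is squarefree and > 1, it is not a perfect square, so x^2 - 1855 is irreducible over Q and [Q(√1855) : Q] = 2. Hence [K : Q] = 2.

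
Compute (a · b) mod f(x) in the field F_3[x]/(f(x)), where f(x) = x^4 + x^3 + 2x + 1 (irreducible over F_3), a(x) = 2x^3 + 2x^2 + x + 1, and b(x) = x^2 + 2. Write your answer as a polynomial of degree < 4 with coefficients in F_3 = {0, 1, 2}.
a · b ≡ 2x^3 + x^2 + 2 (mod f(x))

Multiply in F_3[x]: a(x)·b(x) = (2x^3 + 2x^2 + x + 1)·(x^2 + 2) = 2x^5 + 2x^4 + 2x^3 + 2x^2 + 2x + 2. This has degree ≥ 4, so divide by f(x) over F_3: 2x^5 + 2x^4 + 2x^3 + 2x^2 + 2x + 2 = (2x)·(x^4 + x^3 + 2x + 1) + (2x^3 + x^2 + 2). Hence a·b ≡ 2x^3 + x^2 + 2 (mod f). (F_3[x]/(f) is a field with 3^4 = 81 elements since f is irreducible of degree 4.)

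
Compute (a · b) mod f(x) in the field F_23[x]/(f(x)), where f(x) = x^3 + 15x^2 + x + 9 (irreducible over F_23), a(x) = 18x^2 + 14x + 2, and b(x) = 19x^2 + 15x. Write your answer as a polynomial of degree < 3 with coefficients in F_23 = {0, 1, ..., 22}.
a · b ≡ 5x + 15 (mod f(x))

Multiply in F_23[x]: a(x)·b(x) = (18x^2 + 14x + 2)·(19x^2 + 15x) = 20x^4 + 7x^3 + 18x^2 + 7x. This has degree ≥ 3, so divide by f(x) over F_23: 20x^4 + 7x^3 + 18x^2 + 7x = (20x + 6)·(x^3 + 15x^2 + x + 9) + (5x + 15). Hence a·b ≡ 5x + 15 (mod f). (F_23[x]/(f) is a field with 23^3 = 12167 elements since f is irreducible of degree 3.)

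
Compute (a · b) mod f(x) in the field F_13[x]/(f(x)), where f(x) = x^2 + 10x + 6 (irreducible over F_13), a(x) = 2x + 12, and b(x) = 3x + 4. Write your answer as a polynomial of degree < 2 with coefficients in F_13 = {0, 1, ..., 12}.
a · b ≡ 10x + 12 (mod f(x))

Multiply in F_13[x]: a(x)·b(x) = (2x + 12)·(3x + 4) = 6x^2 + 5x + 9. This has degree ≥ 2, so divide by f(x) over F_13: 6x^2 + 5x + 9 = (6)·(x^2 + 10x + 6) + (10x + 12). Hence a·b ≡ 10x + 12 (mod f). (F_13[x]/(f) is a field with 13^2 = 169 elements since f is irreducible of degree 2.)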